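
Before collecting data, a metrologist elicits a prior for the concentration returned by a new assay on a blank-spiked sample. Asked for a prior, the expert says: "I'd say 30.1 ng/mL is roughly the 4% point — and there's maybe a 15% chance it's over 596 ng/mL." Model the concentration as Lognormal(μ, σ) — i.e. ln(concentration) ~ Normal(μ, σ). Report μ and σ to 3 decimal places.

μ ≈ 5.280, σ ≈ 1.071

If T ~ Lognormal(μ,σ) then ln T ~ Normal(μ,σ), so the p-quantile of ln T is μ + z_p·σ.
ln(30.1) = 3.405 and ln(596) = 6.39; z_{0.04} = -1.751, z_{0.85} = 1.036.
σ = (6.39 − 3.405)/(1.036 − (-1.751)) = 1.071.
μ = 3.405 − (-1.751)·1.071 = 5.280.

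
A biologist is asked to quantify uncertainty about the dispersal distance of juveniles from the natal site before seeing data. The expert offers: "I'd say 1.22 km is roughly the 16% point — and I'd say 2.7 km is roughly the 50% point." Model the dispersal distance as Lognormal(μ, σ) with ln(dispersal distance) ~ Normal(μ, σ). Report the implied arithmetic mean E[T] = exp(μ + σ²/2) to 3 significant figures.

If T ~ Lognormal(μ,σ) then ln T ~ Normal(μ,σ), so the p-quantile of ln T is μ + z_p·σ.
ln(1.22) = 0.1989 and ln(2.7) = 0.9933; z_{0.16} = -0.9945, z_{0.5} = 0.
σ = (0.9933 − 0.1989)/(0 − (-0.9945)) = 0.799.
μ = 0.1989 − (-0.9945)·0.799 = 0.993.
E[T] = exp(μ + σ²/2) = exp(0.993 + 0.3191) = 3.71 km.

E[T] ≈ 3.71 km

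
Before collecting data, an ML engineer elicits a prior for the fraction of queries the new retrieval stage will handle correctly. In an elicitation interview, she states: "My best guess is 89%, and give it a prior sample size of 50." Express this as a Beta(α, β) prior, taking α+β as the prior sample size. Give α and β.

Under the effective-sample-size interpretation, Beta(α, β) has prior mean α/(α+β) and prior sample size α+β.
So α+β = 50 and α/(α+β) = 0.89, giving α = 0.89·50 = 44.5 and β = 50 − 44.5 = 5.5.

α = 44.5, β = 5.5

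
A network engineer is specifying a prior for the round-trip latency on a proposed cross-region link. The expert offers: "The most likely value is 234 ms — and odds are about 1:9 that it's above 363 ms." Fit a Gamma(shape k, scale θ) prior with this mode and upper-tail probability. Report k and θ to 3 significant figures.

k ≈ 10.7, θ ≈ 24.1

Gamma(k,θ) with k>1 has mode (k−1)θ, so θ = 234/(k−1).
Need P(X < 363) = 0.9 with θ tied to k this way. Start at k = 2, θ = 234: P(X<363) ≈ 0.459.
Too low — raise k to concentrate. Iterating converges to k ≈ 10.7.
Then θ = 234/(10.7−1) ≈ 24.1.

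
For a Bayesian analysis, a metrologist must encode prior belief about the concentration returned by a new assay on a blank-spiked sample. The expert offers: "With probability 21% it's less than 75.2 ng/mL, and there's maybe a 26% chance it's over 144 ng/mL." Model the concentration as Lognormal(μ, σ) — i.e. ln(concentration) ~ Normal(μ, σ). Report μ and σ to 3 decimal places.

μ ≈ 4.682, σ ≈ 0.448

If T ~ Lognormal(μ,σ) then ln T ~ Normal(μ,σ), so the p-quantile of ln T is μ + z_p·σ.
ln(75.2) = 4.32 and ln(144) = 4.97; z_{0.21} = -0.8064, z_{0.74} = 0.6433.
σ = (4.97 − 4.32)/(0.6433 − (-0.8064)) = 0.448.
μ = 4.32 − (-0.8064)·0.448 = 4.682.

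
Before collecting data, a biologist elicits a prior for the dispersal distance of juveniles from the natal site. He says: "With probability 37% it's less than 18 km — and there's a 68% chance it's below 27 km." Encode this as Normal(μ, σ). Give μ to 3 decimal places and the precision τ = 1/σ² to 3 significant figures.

The p-quantile of Normal(μ,σ) is μ + z_p·σ, with z_{0.37} = -0.3319 and z_{0.68} = 0.4677.
Eliminate σ: μ = (z₂·x₁ − z₁·x₂)/(z₂ − z₁) = (0.4677·18 − (-0.3319)·27)/0.7996 = 21.735.
Then σ = (x₂ − x₁)/(z₂ − z₁) = (27 − 18)/0.7996 = 11.256.
Precision τ = 1/σ² = 1/11.26² = 0.00789.

μ = 21.735, τ = 0.00789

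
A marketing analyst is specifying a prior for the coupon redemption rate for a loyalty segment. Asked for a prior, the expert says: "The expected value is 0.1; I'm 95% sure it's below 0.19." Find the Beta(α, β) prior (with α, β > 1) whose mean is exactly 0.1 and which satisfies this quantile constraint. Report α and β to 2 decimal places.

With mean 0.1 fixed, write α = 0.1s, β = 0.9s where s = α+β.
Need P(θ < 0.19) = 0.95 under Beta(0.1s, 0.9s). Normal approximation: (q−m)/√(m(1−m)/s) ≈ z_{0.95} = 1.64, so s ≈ 0.1·0.9·(1.64)²/(0.19−0.1)² = 30.1.
At s = 30.1: P(θ<0.19) ≈ 0.933. Adjusting to match 0.95 gives s ≈ 37.54.
So α = 0.1·37.54 ≈ 3.75, β = 0.9·37.54 ≈ 33.79.

α ≈ 3.75, β ≈ 33.79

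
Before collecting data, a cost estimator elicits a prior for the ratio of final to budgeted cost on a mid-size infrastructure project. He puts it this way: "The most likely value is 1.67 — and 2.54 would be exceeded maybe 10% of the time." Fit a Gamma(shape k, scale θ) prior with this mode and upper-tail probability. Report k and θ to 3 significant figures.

k ≈ 11.6, θ ≈ 0.158

Gamma(k,θ) with k>1 has mode (k−1)θ, so θ = 1.67/(k−1).
Need P(X < 2.54) = 0.9 with θ tied to k this way. Start at k = 2, θ = 1.67: P(X<2.54) ≈ 0.449.
Too low — raise k to concentrate. Iterating converges to k ≈ 11.6.
Then θ = 1.67/(11.6−1) ≈ 0.158.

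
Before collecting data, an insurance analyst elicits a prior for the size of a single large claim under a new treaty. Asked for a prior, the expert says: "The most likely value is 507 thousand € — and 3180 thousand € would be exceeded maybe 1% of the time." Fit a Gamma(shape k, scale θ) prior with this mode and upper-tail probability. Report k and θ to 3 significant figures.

k ≈ 2.08, θ ≈ 468

Gamma(k,θ) with k>1 has mode (k−1)θ, so θ = 507/(k−1).
Need P(X < 3180) = 0.99 with θ tied to k this way. Start at k = 2, θ = 507: P(X<3180) ≈ 0.986.
Too low — raise k to concentrate. Iterating converges to k ≈ 2.08.
Then θ = 507/(2.08−1) ≈ 468.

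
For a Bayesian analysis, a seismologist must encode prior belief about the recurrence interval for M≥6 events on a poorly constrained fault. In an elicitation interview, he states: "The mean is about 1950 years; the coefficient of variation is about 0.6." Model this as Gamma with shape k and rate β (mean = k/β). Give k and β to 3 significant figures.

For Gamma(k, rate β): mean = k/β, variance = k/β², so CV = 1/√k.
CV = 0.6, hence k = 1/CV² = 2.78.
Then β = k/mean = 2.78/1950 = 0.00142.

k ≈ 2.78, β ≈ 0.00142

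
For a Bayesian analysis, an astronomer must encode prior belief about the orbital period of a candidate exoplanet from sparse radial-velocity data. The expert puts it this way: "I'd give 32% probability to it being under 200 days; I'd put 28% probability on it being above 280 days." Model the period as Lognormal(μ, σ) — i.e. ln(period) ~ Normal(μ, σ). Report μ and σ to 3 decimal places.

μ ≈ 5.448, σ ≈ 0.320

If T ~ Lognormal(μ,σ) then ln T ~ Normal(μ,σ), so the p-quantile of ln T is μ + z_p·σ.
ln(200) = 5.298 and ln(280) = 5.635; z_{0.32} = -0.4677, z_{0.72} = 0.5828.
σ = (5.635 − 5.298)/(0.5828 − (-0.4677)) = 0.320.
μ = 5.298 − (-0.4677)·0.320 = 5.448.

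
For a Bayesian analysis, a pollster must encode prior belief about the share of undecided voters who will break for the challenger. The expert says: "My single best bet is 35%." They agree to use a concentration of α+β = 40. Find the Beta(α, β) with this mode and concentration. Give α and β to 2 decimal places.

α = 14.30, β = 25.70

For α,β > 1 the Beta mode is (α−1)/(α+β−2). With α+β = 40, the mode is (α−1)/38.
Set (α−1)/38 = 0.35 → α = 1 + 0.35·38 = 14.30.
β = 40 − α = 25.70.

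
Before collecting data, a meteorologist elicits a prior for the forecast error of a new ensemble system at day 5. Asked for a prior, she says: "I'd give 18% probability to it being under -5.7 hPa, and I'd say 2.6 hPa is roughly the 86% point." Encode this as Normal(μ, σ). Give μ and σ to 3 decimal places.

μ = -1.893, σ = 4.159

For Normal(μ,σ), the p-quantile is μ + z_p·σ. Here z_{0.18} = -0.9154, z_{0.86} = 1.08.
So -5.7 = μ − 0.9154σ and 2.6 = μ + 1.08σ.
Subtracting: σ = (2.6 − -5.7)/(1.08 − (-0.9154)) = 4.159.
Then μ = -5.7 − (-0.9154)·4.159 = -1.893.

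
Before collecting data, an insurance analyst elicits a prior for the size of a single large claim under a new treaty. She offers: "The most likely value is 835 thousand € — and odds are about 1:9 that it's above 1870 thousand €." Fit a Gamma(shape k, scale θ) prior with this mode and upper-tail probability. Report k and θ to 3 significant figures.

k ≈ 3.96, θ ≈ 282

Gamma(k,θ) with k>1 has mode (k−1)θ, so θ = 835/(k−1).
Need P(X < 1870) = 0.9 with θ tied to k this way. Start at k = 2, θ = 835: P(X<1870) ≈ 0.655.
Too low — raise k to concentrate. Iterating converges to k ≈ 3.96.
Then θ = 835/(3.96−1) ≈ 282.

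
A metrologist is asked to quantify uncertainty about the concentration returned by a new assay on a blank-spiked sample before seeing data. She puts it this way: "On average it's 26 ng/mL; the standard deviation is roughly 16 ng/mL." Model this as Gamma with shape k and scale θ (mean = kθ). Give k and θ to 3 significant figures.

For Gamma(k, scale θ): mean = kθ, variance = kθ², so CV = 1/√k.
CV = SD/mean = 16/26 = 0.6154, hence k = 1/CV² = 2.64.
Then θ = mean/k = 26/2.64 = 9.85.

k ≈ 2.64, θ ≈ 9.85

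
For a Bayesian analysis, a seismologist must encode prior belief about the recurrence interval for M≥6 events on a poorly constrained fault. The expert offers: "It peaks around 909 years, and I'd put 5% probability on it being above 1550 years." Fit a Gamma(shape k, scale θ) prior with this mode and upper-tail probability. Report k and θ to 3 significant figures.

Gamma(k,θ) with k>1 has mode (k−1)θ, so θ = 909/(k−1).
Need P(X < 1550) = 0.95 with θ tied to k this way. Start at k = 2, θ = 909: P(X<1550) ≈ 0.508.
Too low — raise k to concentrate. Iterating converges to k ≈ 10.8.
Then θ = 909/(10.8−1) ≈ 92.7.

k ≈ 10.8, θ ≈ 92.7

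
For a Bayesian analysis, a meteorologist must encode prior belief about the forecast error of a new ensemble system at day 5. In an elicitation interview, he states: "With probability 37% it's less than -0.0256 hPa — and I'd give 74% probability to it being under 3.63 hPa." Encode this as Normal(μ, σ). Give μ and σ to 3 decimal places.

μ = 1.218, σ = 3.749

The p-quantile of Normal(μ,σ) is μ + z_p·σ, with z_{0.37} = -0.3319 and z_{0.74} = 0.6433.
Eliminate σ: μ = (z₂·x₁ − z₁·x₂)/(z₂ − z₁) = (0.6433·-0.0256 − (-0.3319)·3.63)/0.9752 = 1.218.
Then σ = (x₂ − x₁)/(z₂ − z₁) = (3.63 − -0.0256)/0.9752 = 3.749.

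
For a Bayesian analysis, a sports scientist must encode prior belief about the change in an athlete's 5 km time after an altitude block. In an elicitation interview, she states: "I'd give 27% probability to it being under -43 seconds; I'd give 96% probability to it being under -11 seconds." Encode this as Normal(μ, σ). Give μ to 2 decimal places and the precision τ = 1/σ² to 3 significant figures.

For Normal(μ,σ), the p-quantile is μ + z_p·σ. Here z_{0.27} = -0.6128, z_{0.96} = 1.751.
So -43 = μ − 0.6128σ and -11 = μ + 1.751σ.
Subtracting: σ = (-11 − -43)/(1.751 − (-0.6128)) = 13.54.
Then μ = -43 − (-0.6128)·13.54 = -34.70.
Precision τ = 1/σ² = 1/13.54² = 0.00546.

μ = -34.70, τ = 0.00546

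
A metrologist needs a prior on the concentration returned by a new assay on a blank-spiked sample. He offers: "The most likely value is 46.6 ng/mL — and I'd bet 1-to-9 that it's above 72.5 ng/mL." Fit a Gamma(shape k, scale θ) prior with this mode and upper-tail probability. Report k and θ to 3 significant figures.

k ≈ 10.6, θ ≈ 4.87

Gamma(k,θ) with k>1 has mode (k−1)θ, so θ = 46.6/(k−1).
Need P(X < 72.5) = 0.9 with θ tied to k this way. Start at k = 2, θ = 46.6: P(X<72.5) ≈ 0.461.
Too low — raise k to concentrate. Iterating converges to k ≈ 10.6.
Then θ = 46.6/(10.6−1) ≈ 4.87.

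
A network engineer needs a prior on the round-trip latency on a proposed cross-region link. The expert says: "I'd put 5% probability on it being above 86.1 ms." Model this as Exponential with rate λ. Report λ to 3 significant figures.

P(T > 86.1) = e^(−λ·86.1) = 0.05, so λ = −ln(0.05)/86.1 = 0.0348.

λ ≈ 0.0348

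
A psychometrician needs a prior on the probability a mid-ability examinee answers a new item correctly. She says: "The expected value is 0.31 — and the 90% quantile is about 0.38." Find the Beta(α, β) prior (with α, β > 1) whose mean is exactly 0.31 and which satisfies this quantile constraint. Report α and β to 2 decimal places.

α ≈ 22.80, β ≈ 50.74

With mean 0.31 fixed, write α = 0.31s, β = 0.69s where s = α+β.
Need P(θ < 0.38) = 0.9 under Beta(0.31s, 0.69s). Normal approximation: (q−m)/√(m(1−m)/s) ≈ z_{0.9} = 1.28, so s ≈ 0.31·0.69·(1.28)²/(0.38−0.31)² = 71.7.
At s = 71.7: P(θ<0.38) ≈ 0.897. Adjusting to match 0.9 gives s ≈ 73.53.
So α = 0.31·73.53 ≈ 22.80, β = 0.69·73.53 ≈ 50.74.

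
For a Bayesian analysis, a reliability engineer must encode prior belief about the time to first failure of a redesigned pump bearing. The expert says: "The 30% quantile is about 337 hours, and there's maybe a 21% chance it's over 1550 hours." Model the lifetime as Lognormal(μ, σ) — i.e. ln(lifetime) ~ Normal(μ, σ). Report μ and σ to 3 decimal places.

If T ~ Lognormal(μ,σ) then ln T ~ Normal(μ,σ), so the p-quantile of ln T is μ + z_p·σ.
ln(337) = 5.82 and ln(1550) = 7.346; z_{0.3} = -0.5244, z_{0.79} = 0.8064.
σ = (7.346 − 5.82)/(0.8064 − (-0.5244)) = 1.147.
μ = 5.82 − (-0.5244)·1.147 = 6.421.

μ ≈ 6.421, σ ≈ 1.147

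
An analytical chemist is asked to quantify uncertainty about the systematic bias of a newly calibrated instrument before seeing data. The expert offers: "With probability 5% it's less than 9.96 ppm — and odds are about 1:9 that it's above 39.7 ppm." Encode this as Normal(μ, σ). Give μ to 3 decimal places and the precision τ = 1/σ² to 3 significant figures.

For Normal(μ,σ), the p-quantile is μ + z_p·σ. Here z_{0.05} = -1.645, z_{0.9} = 1.282.
So 9.96 = μ − 1.645σ and 39.7 = μ + 1.282σ.
Subtracting: σ = (39.7 − 9.96)/(1.282 − (-1.645)) = 10.163.
Then μ = 9.96 − (-1.645)·10.163 = 26.676.
Precision τ = 1/σ² = 1/10.16² = 0.00968.

μ = 26.676, τ = 0.00968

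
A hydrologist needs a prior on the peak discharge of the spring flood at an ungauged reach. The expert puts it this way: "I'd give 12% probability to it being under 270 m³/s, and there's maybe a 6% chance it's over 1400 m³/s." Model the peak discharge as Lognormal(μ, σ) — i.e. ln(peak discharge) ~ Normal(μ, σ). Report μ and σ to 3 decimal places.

If T ~ Lognormal(μ,σ) then ln T ~ Normal(μ,σ), so the p-quantile of ln T is μ + z_p·σ.
ln(270) = 5.598 and ln(1400) = 7.244; z_{0.12} = -1.175, z_{0.94} = 1.555.
σ = (7.244 − 5.598)/(1.555 − (-1.175)) = 0.603.
μ = 5.598 − (-1.175)·0.603 = 6.307.

μ ≈ 6.307, σ ≈ 0.603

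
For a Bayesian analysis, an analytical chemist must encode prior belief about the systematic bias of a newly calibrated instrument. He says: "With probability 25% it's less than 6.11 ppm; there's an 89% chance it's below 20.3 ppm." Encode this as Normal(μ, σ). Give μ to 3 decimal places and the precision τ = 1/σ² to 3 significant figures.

The p-quantile of Normal(μ,σ) is μ + z_p·σ, with z_{0.25} = -0.6745 and z_{0.89} = 1.227.
Eliminate σ: μ = (z₂·x₁ − z₁·x₂)/(z₂ − z₁) = (1.227·6.11 − (-0.6745)·20.3)/1.901 = 11.145.
Then σ = (x₂ − x₁)/(z₂ − z₁) = (20.3 − 6.11)/1.901 = 7.464.
Precision τ = 1/σ² = 1/7.464² = 0.0179.

μ = 11.145, τ = 0.0179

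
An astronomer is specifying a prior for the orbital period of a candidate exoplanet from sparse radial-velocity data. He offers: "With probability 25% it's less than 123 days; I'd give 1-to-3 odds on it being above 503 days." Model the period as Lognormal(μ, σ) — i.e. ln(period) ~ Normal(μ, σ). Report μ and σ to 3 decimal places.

If T ~ Lognormal(μ,σ) then ln T ~ Normal(μ,σ), so the p-quantile of ln T is μ + z_p·σ.
ln(123) = 4.812 and ln(503) = 6.221; z_{0.25} = -0.6745, z_{0.75} = 0.6745.
σ = (6.221 − 4.812)/(0.6745 − (-0.6745)) = 1.044.
μ = 4.812 − (-0.6745)·1.044 = 5.516.

μ ≈ 5.516, σ ≈ 1.044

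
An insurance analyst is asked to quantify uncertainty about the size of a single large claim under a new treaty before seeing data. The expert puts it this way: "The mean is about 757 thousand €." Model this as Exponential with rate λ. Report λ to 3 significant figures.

Exponential mean = 1/λ, so λ = 1/757.0 = 0.00132.

λ ≈ 0.00132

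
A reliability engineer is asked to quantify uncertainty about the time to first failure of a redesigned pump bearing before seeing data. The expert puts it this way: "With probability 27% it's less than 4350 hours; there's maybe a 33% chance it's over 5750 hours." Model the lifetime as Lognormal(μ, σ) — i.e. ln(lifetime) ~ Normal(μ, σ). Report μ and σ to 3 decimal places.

If T ~ Lognormal(μ,σ) then ln T ~ Normal(μ,σ), so the p-quantile of ln T is μ + z_p·σ.
ln(4350) = 8.378 and ln(5750) = 8.657; z_{0.27} = -0.6128, z_{0.67} = 0.4399.
σ = (8.657 − 8.378)/(0.4399 − (-0.6128)) = 0.265.
μ = 8.378 − (-0.6128)·0.265 = 8.540.

μ ≈ 8.540, σ ≈ 0.265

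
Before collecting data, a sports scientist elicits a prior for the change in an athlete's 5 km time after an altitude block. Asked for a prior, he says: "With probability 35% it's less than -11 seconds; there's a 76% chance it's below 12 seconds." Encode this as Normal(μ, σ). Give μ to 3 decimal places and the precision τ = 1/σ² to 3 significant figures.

For Normal(μ,σ), the p-quantile is μ + z_p·σ. Here z_{0.35} = -0.3853, z_{0.76} = 0.7063.
So -11 = μ − 0.3853σ and 12 = μ + 0.7063σ.
Subtracting: σ = (12 − -11)/(0.7063 − (-0.3853)) = 21.070.
Then μ = -11 − (-0.3853)·21.070 = -2.881.
Precision τ = 1/σ² = 1/21.07² = 0.00225.

μ = -2.881, τ = 0.00225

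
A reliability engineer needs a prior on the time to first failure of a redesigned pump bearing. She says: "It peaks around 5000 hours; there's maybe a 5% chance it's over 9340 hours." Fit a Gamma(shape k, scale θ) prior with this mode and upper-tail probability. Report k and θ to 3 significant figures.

k ≈ 8.13, θ ≈ 702

Gamma(k,θ) with k>1 has mode (k−1)θ, so θ = 5000/(k−1).
Need P(X < 9340) = 0.95 with θ tied to k this way. Start at k = 2, θ = 5000: P(X<9340) ≈ 0.557.
Too low — raise k to concentrate. Iterating converges to k ≈ 8.13.
Then θ = 5000/(8.13−1) ≈ 702.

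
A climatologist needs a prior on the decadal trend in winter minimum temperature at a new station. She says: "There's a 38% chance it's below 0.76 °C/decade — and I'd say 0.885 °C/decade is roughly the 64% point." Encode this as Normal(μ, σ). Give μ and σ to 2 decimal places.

μ = 0.82, σ = 0.19

For Normal(μ,σ), the p-quantile is μ + z_p·σ. Here z_{0.38} = -0.3055, z_{0.64} = 0.3585.
So 0.76 = μ − 0.3055σ and 0.885 = μ + 0.3585σ.
Subtracting: σ = (0.885 − 0.76)/(0.3585 − (-0.3055)) = 0.19.
Then μ = 0.76 − (-0.3055)·0.19 = 0.82.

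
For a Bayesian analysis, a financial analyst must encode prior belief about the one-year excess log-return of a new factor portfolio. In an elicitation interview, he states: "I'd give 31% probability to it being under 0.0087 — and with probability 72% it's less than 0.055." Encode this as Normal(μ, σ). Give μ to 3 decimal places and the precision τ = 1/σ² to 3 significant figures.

μ = 0.030, τ = 543

The p-quantile of Normal(μ,σ) is μ + z_p·σ, with z_{0.31} = -0.4959 and z_{0.72} = 0.5828.
Eliminate σ: μ = (z₂·x₁ − z₁·x₂)/(z₂ − z₁) = (0.5828·0.0087 − (-0.4959)·0.055)/1.079 = 0.030.
Then σ = (x₂ − x₁)/(z₂ − z₁) = (0.055 − 0.0087)/1.079 = 0.043.
Precision τ = 1/σ² = 1/0.04292² = 543.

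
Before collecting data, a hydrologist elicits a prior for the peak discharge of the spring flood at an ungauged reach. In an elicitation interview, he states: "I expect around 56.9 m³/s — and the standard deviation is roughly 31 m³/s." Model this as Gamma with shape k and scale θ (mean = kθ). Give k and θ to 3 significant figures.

k ≈ 3.37, θ ≈ 16.9

For Gamma(k, scale θ): mean = kθ, variance = kθ², so CV = 1/√k.
CV = SD/mean = 31/56.9 = 0.5448, hence k = 1/CV² = 3.37.
Then θ = mean/k = 56.9/3.37 = 16.9.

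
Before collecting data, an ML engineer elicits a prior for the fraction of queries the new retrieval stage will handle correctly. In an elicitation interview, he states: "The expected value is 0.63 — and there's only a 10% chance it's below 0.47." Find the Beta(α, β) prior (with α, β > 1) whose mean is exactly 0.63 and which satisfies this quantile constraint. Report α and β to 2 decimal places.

With mean 0.63 fixed, write α = 0.63s, β = 0.37s where s = α+β.
Need P(θ < 0.47) = 0.1 under Beta(0.63s, 0.37s). Normal approximation: (q−m)/√(m(1−m)/s) ≈ z_{0.1} = -1.28, so s ≈ 0.63·0.37·(-1.28)²/(0.47−0.63)² = 15.0.
At s = 15.0: P(θ<0.47) ≈ 0.102. Adjusting to match 0.1 gives s ≈ 15.29.
So α = 0.63·15.29 ≈ 9.63, β = 0.37·15.29 ≈ 5.66.

α ≈ 9.63, β ≈ 5.66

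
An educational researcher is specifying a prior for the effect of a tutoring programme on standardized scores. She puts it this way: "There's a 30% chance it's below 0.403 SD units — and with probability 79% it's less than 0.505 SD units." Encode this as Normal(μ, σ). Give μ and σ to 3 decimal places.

μ = 0.443, σ = 0.077

The p-quantile of Normal(μ,σ) is μ + z_p·σ, with z_{0.3} = -0.5244 and z_{0.79} = 0.8064.
Eliminate σ: μ = (z₂·x₁ − z₁·x₂)/(z₂ − z₁) = (0.8064·0.403 − (-0.5244)·0.505)/1.331 = 0.443.
Then σ = (x₂ − x₁)/(z₂ − z₁) = (0.505 − 0.403)/1.331 = 0.077.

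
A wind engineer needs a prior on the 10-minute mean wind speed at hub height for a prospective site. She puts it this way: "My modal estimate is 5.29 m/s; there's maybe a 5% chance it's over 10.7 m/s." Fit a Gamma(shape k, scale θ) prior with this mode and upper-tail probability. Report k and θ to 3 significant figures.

k ≈ 6.58, θ ≈ 0.948

Gamma(k,θ) with k>1 has mode (k−1)θ, so θ = 5.29/(k−1).
Need P(X < 10.7) = 0.95 with θ tied to k this way. Start at k = 2, θ = 5.29: P(X<10.7) ≈ 0.600.
Too low — raise k to concentrate. Iterating converges to k ≈ 6.58.
Then θ = 5.29/(6.58−1) ≈ 0.948.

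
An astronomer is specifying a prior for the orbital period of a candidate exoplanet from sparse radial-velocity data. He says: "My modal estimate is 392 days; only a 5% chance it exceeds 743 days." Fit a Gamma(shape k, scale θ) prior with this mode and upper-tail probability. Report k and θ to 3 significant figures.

k ≈ 7.8, θ ≈ 57.6

Gamma(k,θ) with k>1 has mode (k−1)θ, so θ = 392/(k−1).
Need P(X < 743) = 0.95 with θ tied to k this way. Start at k = 2, θ = 392: P(X<743) ≈ 0.565.
Too low — raise k to concentrate. Iterating converges to k ≈ 7.8.
Then θ = 392/(7.8−1) ≈ 57.6.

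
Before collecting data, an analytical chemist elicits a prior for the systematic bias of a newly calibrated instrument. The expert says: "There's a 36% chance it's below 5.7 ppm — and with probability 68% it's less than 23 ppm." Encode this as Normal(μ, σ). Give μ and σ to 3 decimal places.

For Normal(μ,σ), the p-quantile is μ + z_p·σ. Here z_{0.36} = -0.3585, z_{0.68} = 0.4677.
So 5.7 = μ − 0.3585σ and 23 = μ + 0.4677σ.
Subtracting: σ = (23 − 5.7)/(0.4677 − (-0.3585)) = 20.940.
Then μ = 5.7 − (-0.3585)·20.940 = 13.206.

μ = 13.206, σ = 20.940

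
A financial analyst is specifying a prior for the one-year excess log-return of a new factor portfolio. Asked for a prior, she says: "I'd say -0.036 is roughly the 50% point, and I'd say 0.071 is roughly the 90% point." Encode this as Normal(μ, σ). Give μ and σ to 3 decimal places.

μ = -0.036, σ = 0.083

For Normal(μ,σ), the p-quantile is μ + z_p·σ. Here z_{0.5} = 0, z_{0.9} = 1.282.
So -0.036 = μ + 0σ and 0.071 = μ + 1.282σ.
Subtracting: σ = (0.071 − -0.036)/(1.282 − (0)) = 0.083.
Then μ = -0.036 − (0)·0.083 = -0.036.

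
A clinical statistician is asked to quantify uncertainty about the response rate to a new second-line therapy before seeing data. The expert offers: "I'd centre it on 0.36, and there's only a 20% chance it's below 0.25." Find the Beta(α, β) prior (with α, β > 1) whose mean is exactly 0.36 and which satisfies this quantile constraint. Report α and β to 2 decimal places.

With mean 0.36 fixed, write α = 0.36s, β = 0.64s where s = α+β.
Need P(θ < 0.25) = 0.2 under Beta(0.36s, 0.64s). Normal approximation: (q−m)/√(m(1−m)/s) ≈ z_{0.2} = -0.842, so s ≈ 0.36·0.64·(-0.842)²/(0.25−0.36)² = 13.5.
At s = 13.5: P(θ<0.25) ≈ 0.204. Adjusting to match 0.2 gives s ≈ 13.93.
So α = 0.36·13.93 ≈ 5.02, β = 0.64·13.93 ≈ 8.92.

α ≈ 5.02, β ≈ 8.92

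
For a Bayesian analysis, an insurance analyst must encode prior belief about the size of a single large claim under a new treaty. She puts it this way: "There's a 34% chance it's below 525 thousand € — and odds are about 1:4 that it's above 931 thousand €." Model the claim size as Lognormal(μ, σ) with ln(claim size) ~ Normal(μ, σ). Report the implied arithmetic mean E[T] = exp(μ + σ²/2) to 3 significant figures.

If T ~ Lognormal(μ,σ) then ln T ~ Normal(μ,σ), so the p-quantile of ln T is μ + z_p·σ.
ln(525) = 6.263 and ln(931) = 6.836; z_{0.34} = -0.4125, z_{0.8} = 0.8416.
σ = (6.836 − 6.263)/(0.8416 − (-0.4125)) = 0.457.
μ = 6.263 − (-0.4125)·0.457 = 6.452.
E[T] = exp(μ + σ²/2) = exp(6.452 + 0.1043) = 704 thousand €.

E[T] ≈ 704 thousand €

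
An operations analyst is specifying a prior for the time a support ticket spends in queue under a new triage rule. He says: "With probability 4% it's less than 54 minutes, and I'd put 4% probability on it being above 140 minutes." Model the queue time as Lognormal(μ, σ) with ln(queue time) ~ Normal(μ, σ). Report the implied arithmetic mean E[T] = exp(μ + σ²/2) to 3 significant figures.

If T ~ Lognormal(μ,σ) then ln T ~ Normal(μ,σ), so the p-quantile of ln T is μ + z_p·σ.
ln(54) = 3.989 and ln(140) = 4.942; z_{0.04} = -1.751, z_{0.96} = 1.751.
σ = (4.942 − 3.989)/(1.751 − (-1.751)) = 0.272.
μ = 3.989 − (-1.751)·0.272 = 4.465.
E[T] = exp(μ + σ²/2) = exp(4.465 + 0.0370) = 90.2 minutes.

E[T] ≈ 90.2 minutes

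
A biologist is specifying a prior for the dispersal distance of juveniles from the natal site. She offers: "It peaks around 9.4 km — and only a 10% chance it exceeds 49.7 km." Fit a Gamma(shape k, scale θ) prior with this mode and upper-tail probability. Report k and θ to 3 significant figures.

k ≈ 1.63, θ ≈ 14.9

Gamma(k,θ) with k>1 has mode (k−1)θ, so θ = 9.4/(k−1).
Need P(X < 49.7) = 0.9 with θ tied to k this way. Start at k = 2, θ = 9.4: P(X<49.7) ≈ 0.968.
Too high — lower k to spread out. Iterating converges to k ≈ 1.63.
Then θ = 9.4/(1.63−1) ≈ 14.9.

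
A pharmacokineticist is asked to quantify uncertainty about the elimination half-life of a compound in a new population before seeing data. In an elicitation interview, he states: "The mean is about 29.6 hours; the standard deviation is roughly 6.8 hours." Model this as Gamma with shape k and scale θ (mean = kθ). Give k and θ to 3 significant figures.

For Gamma(k, scale θ): mean = kθ, variance = kθ², so CV = 1/√k.
CV = SD/mean = 6.8/29.6 = 0.2297, hence k = 1/CV² = 18.9.
Then θ = mean/k = 29.6/18.9 = 1.56.

k ≈ 18.9, θ ≈ 1.56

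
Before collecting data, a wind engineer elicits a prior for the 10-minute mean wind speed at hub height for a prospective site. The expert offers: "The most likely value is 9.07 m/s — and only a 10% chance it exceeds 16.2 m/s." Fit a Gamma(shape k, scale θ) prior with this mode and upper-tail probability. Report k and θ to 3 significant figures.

Gamma(k,θ) with k>1 has mode (k−1)θ, so θ = 9.07/(k−1).
Need P(X < 16.2) = 0.9 with θ tied to k this way. Start at k = 2, θ = 9.07: P(X<16.2) ≈ 0.533.
Too low — raise k to concentrate. Iterating converges to k ≈ 6.66.
Then θ = 9.07/(6.66−1) ≈ 1.6.

k ≈ 6.66, θ ≈ 1.6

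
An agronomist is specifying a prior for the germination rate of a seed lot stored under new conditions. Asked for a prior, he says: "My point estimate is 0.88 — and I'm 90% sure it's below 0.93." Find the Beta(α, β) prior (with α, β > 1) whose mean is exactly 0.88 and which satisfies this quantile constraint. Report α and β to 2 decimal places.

With mean 0.88 fixed, write α = 0.88s, β = 0.12s where s = α+β.
Need P(θ < 0.93) = 0.9 under Beta(0.88s, 0.12s). Normal approximation: (q−m)/√(m(1−m)/s) ≈ z_{0.9} = 1.28, so s ≈ 0.88·0.12·(1.28)²/(0.93−0.88)² = 69.4.
At s = 69.4: P(θ<0.93) ≈ 0.918. Adjusting to match 0.9 gives s ≈ 60.30.
So α = 0.88·60.30 ≈ 53.07, β = 0.12·60.30 ≈ 7.24.

α ≈ 53.07, β ≈ 7.24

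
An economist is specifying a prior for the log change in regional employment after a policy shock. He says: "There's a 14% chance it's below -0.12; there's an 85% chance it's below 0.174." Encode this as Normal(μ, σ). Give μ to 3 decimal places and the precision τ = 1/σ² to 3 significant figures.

μ = 0.030, τ = 51.8

For Normal(μ,σ), the p-quantile is μ + z_p·σ. Here z_{0.14} = -1.08, z_{0.85} = 1.036.
So -0.12 = μ − 1.08σ and 0.174 = μ + 1.036σ.
Subtracting: σ = (0.174 − -0.12)/(1.036 − (-1.08)) = 0.139.
Then μ = -0.12 − (-1.08)·0.139 = 0.030.
Precision τ = 1/σ² = 1/0.1389² = 51.8.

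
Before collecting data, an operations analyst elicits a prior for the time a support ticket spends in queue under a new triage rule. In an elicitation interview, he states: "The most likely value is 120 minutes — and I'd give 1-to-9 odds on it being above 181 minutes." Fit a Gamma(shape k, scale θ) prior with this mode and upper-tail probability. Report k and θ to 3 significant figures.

Gamma(k,θ) with k>1 has mode (k−1)θ, so θ = 120/(k−1).
Need P(X < 181) = 0.9 with θ tied to k this way. Start at k = 2, θ = 120: P(X<181) ≈ 0.445.
Too low — raise k to concentrate. Iterating converges to k ≈ 12.
Then θ = 120/(12−1) ≈ 10.9.

k ≈ 12, θ ≈ 10.9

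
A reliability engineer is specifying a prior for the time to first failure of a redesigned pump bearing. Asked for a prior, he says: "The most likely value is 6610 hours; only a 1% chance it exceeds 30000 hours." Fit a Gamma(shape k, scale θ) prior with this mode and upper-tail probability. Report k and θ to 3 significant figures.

Gamma(k,θ) with k>1 has mode (k−1)θ, so θ = 6610/(k−1).
Need P(X < 30000) = 0.99 with θ tied to k this way. Start at k = 2, θ = 6610: P(X<30000) ≈ 0.941.
Too low — raise k to concentrate. Iterating converges to k ≈ 2.76.
Then θ = 6610/(2.76−1) ≈ 3750.

k ≈ 2.76, θ ≈ 3750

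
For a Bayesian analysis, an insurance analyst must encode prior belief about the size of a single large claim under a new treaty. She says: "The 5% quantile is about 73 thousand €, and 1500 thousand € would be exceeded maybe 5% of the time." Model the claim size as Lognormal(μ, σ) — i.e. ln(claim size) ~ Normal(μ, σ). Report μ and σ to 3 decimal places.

μ ≈ 5.802, σ ≈ 0.919

If T ~ Lognormal(μ,σ) then ln T ~ Normal(μ,σ), so the p-quantile of ln T is μ + z_p·σ.
ln(73) = 4.29 and ln(1500) = 7.313; z_{0.05} = -1.645, z_{0.95} = 1.645.
σ = (7.313 − 4.29)/(1.645 − (-1.645)) = 0.919.
μ = 4.29 − (-1.645)·0.919 = 5.802.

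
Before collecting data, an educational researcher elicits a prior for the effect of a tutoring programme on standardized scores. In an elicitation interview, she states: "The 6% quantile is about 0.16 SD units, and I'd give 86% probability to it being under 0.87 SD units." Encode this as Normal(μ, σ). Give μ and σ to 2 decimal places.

For Normal(μ,σ), the p-quantile is μ + z_p·σ. Here z_{0.06} = -1.555, z_{0.86} = 1.08.
So 0.16 = μ − 1.555σ and 0.87 = μ + 1.08σ.
Subtracting: σ = (0.87 − 0.16)/(1.08 − (-1.555)) = 0.27.
Then μ = 0.16 − (-1.555)·0.27 = 0.58.

μ = 0.58, σ = 0.27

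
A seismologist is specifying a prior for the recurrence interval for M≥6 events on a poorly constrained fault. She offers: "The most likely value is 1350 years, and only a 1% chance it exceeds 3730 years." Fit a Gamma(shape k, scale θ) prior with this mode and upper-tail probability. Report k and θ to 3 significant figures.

k ≈ 5.44, θ ≈ 304

Gamma(k,θ) with k>1 has mode (k−1)θ, so θ = 1350/(k−1).
Need P(X < 3730) = 0.99 with θ tied to k this way. Start at k = 2, θ = 1350: P(X<3730) ≈ 0.763.
Too low — raise k to concentrate. Iterating converges to k ≈ 5.44.
Then θ = 1350/(5.44−1) ≈ 304.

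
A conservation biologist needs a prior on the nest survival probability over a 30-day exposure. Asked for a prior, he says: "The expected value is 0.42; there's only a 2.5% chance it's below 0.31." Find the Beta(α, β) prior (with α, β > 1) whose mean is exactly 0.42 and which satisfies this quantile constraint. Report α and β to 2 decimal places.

α ≈ 30.68, β ≈ 42.36

With mean 0.42 fixed, write α = 0.42s, β = 0.58s where s = α+β.
Need P(θ < 0.31) = 0.025 under Beta(0.42s, 0.58s). Normal approximation: (q−m)/√(m(1−m)/s) ≈ z_{0.025} = -1.96, so s ≈ 0.42·0.58·(-1.96)²/(0.31−0.42)² = 77.3.
At s = 77.3: P(θ<0.31) ≈ 0.022. Adjusting to match 0.025 gives s ≈ 73.04.
So α = 0.42·73.04 ≈ 30.68, β = 0.58·73.04 ≈ 42.36.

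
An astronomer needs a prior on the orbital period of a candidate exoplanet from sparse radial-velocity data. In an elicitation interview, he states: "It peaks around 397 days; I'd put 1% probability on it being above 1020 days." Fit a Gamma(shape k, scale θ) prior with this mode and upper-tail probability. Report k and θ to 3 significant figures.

k ≈ 6.24, θ ≈ 75.8

Gamma(k,θ) with k>1 has mode (k−1)θ, so θ = 397/(k−1).
Need P(X < 1020) = 0.99 with θ tied to k this way. Start at k = 2, θ = 397: P(X<1020) ≈ 0.727.
Too low — raise k to concentrate. Iterating converges to k ≈ 6.24.
Then θ = 397/(6.24−1) ≈ 75.8.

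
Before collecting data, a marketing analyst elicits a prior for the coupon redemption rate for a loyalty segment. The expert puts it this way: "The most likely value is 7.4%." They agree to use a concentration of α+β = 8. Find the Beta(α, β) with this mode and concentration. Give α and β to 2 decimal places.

For α,β > 1 the Beta mode is (α−1)/(α+β−2). With α+β = 8, the mode is (α−1)/6.
Set (α−1)/6 = 0.074 → α = 1 + 0.074·6 = 1.44.
β = 8 − α = 6.56.

α = 1.44, β = 6.56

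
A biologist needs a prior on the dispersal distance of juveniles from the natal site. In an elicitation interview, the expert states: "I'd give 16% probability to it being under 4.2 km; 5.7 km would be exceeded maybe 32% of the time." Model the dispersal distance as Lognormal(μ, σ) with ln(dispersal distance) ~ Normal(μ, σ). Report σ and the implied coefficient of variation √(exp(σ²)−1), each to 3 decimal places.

σ ≈ 0.209, CV ≈ 0.211

If T ~ Lognormal(μ,σ) then ln T ~ Normal(μ,σ), so the p-quantile of ln T is μ + z_p·σ.
ln(4.2) = 1.435 and ln(5.7) = 1.74; z_{0.16} = -0.9945, z_{0.68} = 0.4677.
σ = (1.74 − 1.435)/(0.4677 − (-0.9945)) = 0.209.
μ = 1.435 − (-0.9945)·0.209 = 1.643.
CV = √(exp(σ²)−1) = √(exp(0.0436)−1) = 0.211.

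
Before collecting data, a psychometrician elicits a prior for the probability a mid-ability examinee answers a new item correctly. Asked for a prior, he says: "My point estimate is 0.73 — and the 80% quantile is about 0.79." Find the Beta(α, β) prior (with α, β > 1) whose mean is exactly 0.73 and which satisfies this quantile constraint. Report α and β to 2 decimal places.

With mean 0.73 fixed, write α = 0.73s, β = 0.27s where s = α+β.
Need P(θ < 0.79) = 0.8 under Beta(0.73s, 0.27s). Normal approximation: (q−m)/√(m(1−m)/s) ≈ z_{0.8} = 0.842, so s ≈ 0.73·0.27·(0.842)²/(0.79−0.73)² = 38.8.
At s = 38.8: P(θ<0.79) ≈ 0.796. Adjusting to match 0.8 gives s ≈ 39.97.
So α = 0.73·39.97 ≈ 29.18, β = 0.27·39.97 ≈ 10.79.

α ≈ 29.18, β ≈ 10.79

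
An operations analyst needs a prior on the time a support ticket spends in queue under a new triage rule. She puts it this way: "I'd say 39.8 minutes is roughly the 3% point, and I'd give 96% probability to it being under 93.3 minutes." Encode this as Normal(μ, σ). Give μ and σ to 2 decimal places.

For Normal(μ,σ), the p-quantile is μ + z_p·σ. Here z_{0.03} = -1.881, z_{0.96} = 1.751.
So 39.8 = μ − 1.881σ and 93.3 = μ + 1.751σ.
Subtracting: σ = (93.3 − 39.8)/(1.751 − (-1.881)) = 14.73.
Then μ = 39.8 − (-1.881)·14.73 = 67.51.

μ = 67.51, σ = 14.73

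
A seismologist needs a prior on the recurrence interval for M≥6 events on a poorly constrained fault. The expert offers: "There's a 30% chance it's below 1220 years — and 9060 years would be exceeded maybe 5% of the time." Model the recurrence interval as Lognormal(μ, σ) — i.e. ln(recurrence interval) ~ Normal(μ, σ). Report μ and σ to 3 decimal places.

If T ~ Lognormal(μ,σ) then ln T ~ Normal(μ,σ), so the p-quantile of ln T is μ + z_p·σ.
ln(1220) = 7.107 and ln(9060) = 9.112; z_{0.3} = -0.5244, z_{0.95} = 1.645.
σ = (9.112 − 7.107)/(1.645 − (-0.5244)) = 0.924.
μ = 7.107 − (-0.5244)·0.924 = 7.591.

μ ≈ 7.591, σ ≈ 0.924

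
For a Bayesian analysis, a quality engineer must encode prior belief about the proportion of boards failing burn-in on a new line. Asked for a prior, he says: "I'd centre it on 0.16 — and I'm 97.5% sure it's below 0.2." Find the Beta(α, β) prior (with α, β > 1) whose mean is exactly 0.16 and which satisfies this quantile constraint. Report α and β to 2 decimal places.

α ≈ 56.37, β ≈ 295.92

With mean 0.16 fixed, write α = 0.16s, β = 0.84s where s = α+β.
Need P(θ < 0.2) = 0.975 under Beta(0.16s, 0.84s). Normal approximation: (q−m)/√(m(1−m)/s) ≈ z_{0.975} = 1.96, so s ≈ 0.16·0.84·(1.96)²/(0.2−0.16)² = 322.7.
At s = 322.7: P(θ<0.2) ≈ 0.970. Adjusting to match 0.975 gives s ≈ 352.29.
So α = 0.16·352.29 ≈ 56.37, β = 0.84·352.29 ≈ 295.92.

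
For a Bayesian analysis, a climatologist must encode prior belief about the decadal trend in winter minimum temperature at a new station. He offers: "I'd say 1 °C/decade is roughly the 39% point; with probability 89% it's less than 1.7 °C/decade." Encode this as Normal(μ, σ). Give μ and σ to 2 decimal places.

μ = 1.13, σ = 0.46

For Normal(μ,σ), the p-quantile is μ + z_p·σ. Here z_{0.39} = -0.2793, z_{0.89} = 1.227.
So 1 = μ − 0.2793σ and 1.7 = μ + 1.227σ.
Subtracting: σ = (1.7 − 1)/(1.227 − (-0.2793)) = 0.46.
Then μ = 1 − (-0.2793)·0.46 = 1.13.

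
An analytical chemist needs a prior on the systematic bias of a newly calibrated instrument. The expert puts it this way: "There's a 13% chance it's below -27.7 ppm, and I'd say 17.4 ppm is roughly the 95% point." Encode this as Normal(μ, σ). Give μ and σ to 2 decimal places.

The p-quantile of Normal(μ,σ) is μ + z_p·σ, with z_{0.13} = -1.126 and z_{0.95} = 1.645.
Eliminate σ: μ = (z₂·x₁ − z₁·x₂)/(z₂ − z₁) = (1.645·-27.7 − (-1.126)·17.4)/2.771 = -9.37.
Then σ = (x₂ − x₁)/(z₂ − z₁) = (17.4 − -27.7)/2.771 = 16.27.

μ = -9.37, σ = 16.27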